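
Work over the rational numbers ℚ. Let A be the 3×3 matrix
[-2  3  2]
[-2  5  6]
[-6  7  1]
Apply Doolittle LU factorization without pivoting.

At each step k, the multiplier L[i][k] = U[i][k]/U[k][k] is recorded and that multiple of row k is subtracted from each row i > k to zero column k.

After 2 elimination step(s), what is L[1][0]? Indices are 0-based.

L[1][0] = 1

k=0: U[0][0]=-2
  eliminate (1,0): mult=1, new row 1: (0, 2, 4); set L[1][0]=1
  eliminate (2,0): mult=3, new row 2: (0, -2, -5); set L[2][0]=3
k=1: U[1][1]=2
  eliminate (2,1): mult=-1, new row 2: (0, 0, -1); set L[2][1]=-1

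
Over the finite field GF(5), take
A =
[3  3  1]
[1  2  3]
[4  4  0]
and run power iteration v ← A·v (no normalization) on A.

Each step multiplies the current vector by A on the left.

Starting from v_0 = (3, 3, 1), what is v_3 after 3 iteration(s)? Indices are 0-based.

v_0 = (3, 3, 1).
v_1 = A·v_0 = (4, 2, 4).
v_2 = A·v_1 = (2, 0, 4).
v_3 = A·v_2 = (0, 4, 3).

v_3 = (0, 4, 3)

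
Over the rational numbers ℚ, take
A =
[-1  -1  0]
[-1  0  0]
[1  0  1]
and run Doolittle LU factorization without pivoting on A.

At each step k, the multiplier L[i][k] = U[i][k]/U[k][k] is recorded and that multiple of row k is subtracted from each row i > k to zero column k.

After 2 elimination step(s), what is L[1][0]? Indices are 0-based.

L[1][0] = 1

k=0: U[0][0]=-1
  eliminate (1,0): mult=1, new row 1: (0, 1, 0); set L[1][0]=1
  eliminate (2,0): mult=-1, new row 2: (0, -1, 1); set L[2][0]=-1
k=1: U[1][1]=1
  eliminate (2,1): mult=-1, new row 2: (0, 0, 1); set L[2][1]=-1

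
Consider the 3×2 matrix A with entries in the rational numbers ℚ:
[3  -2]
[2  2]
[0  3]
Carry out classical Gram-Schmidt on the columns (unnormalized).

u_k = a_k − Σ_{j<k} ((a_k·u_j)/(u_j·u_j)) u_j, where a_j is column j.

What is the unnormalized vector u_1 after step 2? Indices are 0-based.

u_1 = (-20/13, 30/13, 3)

Step 1: u_0 = a_0 = (3, 2, 0).
Step 2: u_1 = a_1 − (-2/13)·u_0 = (-20/13, 30/13, 3).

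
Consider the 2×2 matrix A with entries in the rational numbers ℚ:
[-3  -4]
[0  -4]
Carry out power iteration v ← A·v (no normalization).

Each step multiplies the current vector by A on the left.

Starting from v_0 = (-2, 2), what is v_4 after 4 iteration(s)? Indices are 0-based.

v_4 = (1238, 512)

v_0 = (-2, 2).
v_1 = A·v_0 = (-2, -8).
v_2 = A·v_1 = (38, 32).
v_3 = A·v_2 = (-242, -128).
v_4 = A·v_3 = (1238, 512).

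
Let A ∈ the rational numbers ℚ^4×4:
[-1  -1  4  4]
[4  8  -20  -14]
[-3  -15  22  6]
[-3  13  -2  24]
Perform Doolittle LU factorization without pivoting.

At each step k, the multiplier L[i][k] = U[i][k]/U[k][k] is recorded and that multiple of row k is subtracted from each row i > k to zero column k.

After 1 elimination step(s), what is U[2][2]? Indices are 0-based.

U[2][2] = 10

[col 0] pivot -1
  R1 -= -4*R0 → (0, 4, -4, 2)  (L[1][0] := -4)
  R2 -= 3*R0 → (0, -12, 10, -6)  (L[2][0] := 3)
  R3 -= 3*R0 → (0, 16, -14, 12)  (L[3][0] := 3)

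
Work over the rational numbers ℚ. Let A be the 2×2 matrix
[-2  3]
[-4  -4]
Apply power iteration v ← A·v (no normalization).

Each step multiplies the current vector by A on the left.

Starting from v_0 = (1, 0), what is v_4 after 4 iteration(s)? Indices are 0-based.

v_0 = (1, 0).
v_1 = A·v_0 = (-2, -4).
v_2 = A·v_1 = (-8, 24).
v_3 = A·v_2 = (88, -64).
v_4 = A·v_3 = (-368, -96).

v_4 = (-368, -96)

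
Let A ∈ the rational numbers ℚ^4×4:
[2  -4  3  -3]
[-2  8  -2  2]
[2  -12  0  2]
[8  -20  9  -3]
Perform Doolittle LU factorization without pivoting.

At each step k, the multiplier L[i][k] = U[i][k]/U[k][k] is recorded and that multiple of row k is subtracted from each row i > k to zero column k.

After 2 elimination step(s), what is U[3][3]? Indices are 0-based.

[col 0] pivot 2
  R1 -= -1*R0 → (0, 4, 1, -1)  (L[1][0] := -1)
  R2 -= 1*R0 → (0, -8, -3, 5)  (L[2][0] := 1)
  R3 -= 4*R0 → (0, -4, -3, 9)  (L[3][0] := 4)
[col 1] pivot 4
  R2 -= -2*R1 → (0, 0, -1, 3)  (L[2][1] := -2)
  R3 -= -1*R1 → (0, 0, -2, 8)  (L[3][1] := -1)

U[3][3] = 8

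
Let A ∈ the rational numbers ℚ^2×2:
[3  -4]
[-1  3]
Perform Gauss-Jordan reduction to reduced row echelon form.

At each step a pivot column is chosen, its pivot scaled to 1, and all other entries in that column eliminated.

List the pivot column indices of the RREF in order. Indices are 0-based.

step 1: normalize row 0 (÷3) = (1, -4/3)
  row 1: subtract -1×row0 = (0, 5/3)
step 2: normalize row 1 (÷5/3) = (0, 1)
  row 0: subtract -4/3×row1 = (1, 0)

pivot columns: 0, 1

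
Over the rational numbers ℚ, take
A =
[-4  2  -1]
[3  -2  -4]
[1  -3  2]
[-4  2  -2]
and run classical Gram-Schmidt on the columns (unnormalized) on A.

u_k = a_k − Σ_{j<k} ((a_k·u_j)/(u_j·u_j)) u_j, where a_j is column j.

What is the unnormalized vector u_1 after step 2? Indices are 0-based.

u_1 = (-8/21, -3/14, -101/42, -8/21)

Step 1: u_0 = a_0 = (-4, 3, 1, -4).
Step 2: u_1 = a_1 − (-25/42)·u_0 = (-8/21, -3/14, -101/42, -8/21).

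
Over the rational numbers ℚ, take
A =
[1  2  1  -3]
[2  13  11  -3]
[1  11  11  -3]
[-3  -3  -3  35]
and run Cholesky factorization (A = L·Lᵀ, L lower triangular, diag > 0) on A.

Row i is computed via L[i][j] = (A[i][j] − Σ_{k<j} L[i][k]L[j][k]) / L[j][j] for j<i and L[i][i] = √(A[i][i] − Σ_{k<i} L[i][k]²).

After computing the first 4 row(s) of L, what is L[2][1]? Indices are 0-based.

Step 1: L[0][0] = √(1) = 1.
  L[1][0] = (2) / L[0][0] = 2.
Step 2: L[1][1] = √(9) = 3.
  L[2][0] = (1) / L[0][0] = 1.
  L[2][1] = (9) / L[1][1] = 3.
Step 3: L[2][2] = √(1) = 1.
  L[3][0] = (-3) / L[0][0] = -3.
  L[3][1] = (3) / L[1][1] = 1.
  L[3][2] = (-3) / L[2][2] = -3.
Step 4: L[3][3] = √(16) = 4.

L[2][1] = 3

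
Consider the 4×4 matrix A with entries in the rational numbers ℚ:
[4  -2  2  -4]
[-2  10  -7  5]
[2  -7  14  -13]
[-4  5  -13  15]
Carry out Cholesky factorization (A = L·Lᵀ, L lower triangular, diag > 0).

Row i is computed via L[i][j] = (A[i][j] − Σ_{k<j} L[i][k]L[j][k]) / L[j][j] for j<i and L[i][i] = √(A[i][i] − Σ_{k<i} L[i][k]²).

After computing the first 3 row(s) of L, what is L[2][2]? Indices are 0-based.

L[2][2] = 3

Step 1: L[0][0] = √(4) = 2.
  L[1][0] = (-2) / L[0][0] = -1.
Step 2: L[1][1] = √(9) = 3.
  L[2][0] = (2) / L[0][0] = 1.
  L[2][1] = (-6) / L[1][1] = -2.
Step 3: L[2][2] = √(9) = 3.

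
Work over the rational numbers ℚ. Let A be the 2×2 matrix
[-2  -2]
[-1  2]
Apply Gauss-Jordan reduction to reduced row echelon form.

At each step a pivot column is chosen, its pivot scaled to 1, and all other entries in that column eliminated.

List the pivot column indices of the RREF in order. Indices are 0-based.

[1] R0 /= -2  ⇒  (1, 1)
     R1 -= -1·R0  ⇒  (0, 3)
[2] R1 /= 3  ⇒  (0, 1)
     R0 -= 1·R1  ⇒  (1, 0)

pivot columns: 0, 1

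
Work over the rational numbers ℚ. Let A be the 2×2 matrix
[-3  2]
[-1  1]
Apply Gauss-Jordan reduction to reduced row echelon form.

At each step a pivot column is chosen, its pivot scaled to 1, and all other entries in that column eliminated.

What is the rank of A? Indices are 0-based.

pivot(0,0)=-3: scale R0 → (1, -2/3)
  clear (1,0): R1 −= (-1)R0 → (0, 1/3)
pivot(1,1)=1/3: scale R1 → (0, 1)
  clear (0,1): R0 −= (-2/3)R1 → (1, 0)

rank = 2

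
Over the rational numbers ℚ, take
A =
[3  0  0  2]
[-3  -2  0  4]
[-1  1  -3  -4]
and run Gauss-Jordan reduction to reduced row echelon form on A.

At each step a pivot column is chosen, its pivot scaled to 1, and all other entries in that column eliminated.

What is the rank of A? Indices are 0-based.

pivot(0,0)=3: scale R0 → (1, 0, 0, 2/3)
  clear (1,0): R1 −= (-3)R0 → (0, -2, 0, 6)
  clear (2,0): R2 −= (-1)R0 → (0, 1, -3, -10/3)
pivot(1,1)=-2: scale R1 → (0, 1, 0, -3)
  clear (2,1): R2 −= (1)R1 → (0, 0, -3, -1/3)
pivot(2,2)=-3: scale R2 → (0, 0, 1, 1/9)

rank = 3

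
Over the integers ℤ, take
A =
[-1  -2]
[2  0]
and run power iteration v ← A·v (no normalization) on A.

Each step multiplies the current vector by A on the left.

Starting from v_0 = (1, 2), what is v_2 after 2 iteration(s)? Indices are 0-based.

v_0 = (1, 2).
v_1 = A·v_0 = (-5, 2).
v_2 = A·v_1 = (1, -10).

v_2 = (1, -10)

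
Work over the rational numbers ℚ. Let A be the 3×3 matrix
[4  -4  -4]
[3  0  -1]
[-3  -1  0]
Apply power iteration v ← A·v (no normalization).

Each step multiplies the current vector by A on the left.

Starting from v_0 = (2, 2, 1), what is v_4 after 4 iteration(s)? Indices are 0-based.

v_4 = (-100, -100, 103)

v_0 = (2, 2, 1).
v_1 = A·v_0 = (-4, 5, -8).
v_2 = A·v_1 = (-4, -4, 7).
v_3 = A·v_2 = (-28, -19, 16).
v_4 = A·v_3 = (-100, -100, 103).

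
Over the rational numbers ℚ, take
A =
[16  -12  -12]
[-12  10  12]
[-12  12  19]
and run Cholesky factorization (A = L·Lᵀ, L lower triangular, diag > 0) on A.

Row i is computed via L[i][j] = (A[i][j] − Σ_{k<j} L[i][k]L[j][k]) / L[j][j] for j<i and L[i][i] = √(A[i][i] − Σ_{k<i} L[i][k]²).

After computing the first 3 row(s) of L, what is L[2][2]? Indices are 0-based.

L[2][2] = 1

Step 1: L[0][0] = √(16) = 4.
  L[1][0] = (-12) / L[0][0] = -3.
Step 2: L[1][1] = √(1) = 1.
  L[2][0] = (-12) / L[0][0] = -3.
  L[2][1] = (3) / L[1][1] = 3.
Step 3: L[2][2] = √(1) = 1.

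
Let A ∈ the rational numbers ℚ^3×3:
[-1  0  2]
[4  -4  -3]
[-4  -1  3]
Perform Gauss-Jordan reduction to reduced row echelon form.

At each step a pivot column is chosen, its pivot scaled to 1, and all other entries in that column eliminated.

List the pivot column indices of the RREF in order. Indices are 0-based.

step 1: normalize row 0 (÷-1) = (1, 0, -2)
  row 1: subtract 4×row0 = (0, -4, 5)
  row 2: subtract -4×row0 = (0, -1, -5)
step 2: normalize row 1 (÷-4) = (0, 1, -5/4)
  row 2: subtract -1×row1 = (0, 0, -25/4)
step 3: normalize row 2 (÷-25/4) = (0, 0, 1)
  row 0: subtract -2×row2 = (1, 0, 0)
  row 1: subtract -5/4×row2 = (0, 1, 0)

pivot columns: 0, 1, 2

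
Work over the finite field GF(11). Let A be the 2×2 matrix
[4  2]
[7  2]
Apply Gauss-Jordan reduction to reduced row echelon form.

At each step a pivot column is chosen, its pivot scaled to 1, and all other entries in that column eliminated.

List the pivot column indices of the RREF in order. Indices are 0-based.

pivot(0,0)=4: scale R0 → (1, 6)
  clear (1,0): R1 −= (7)R0 → (0, 4)
pivot(1,1)=4: scale R1 → (0, 1)
  clear (0,1): R0 −= (6)R1 → (1, 0)

pivot columns: 0, 1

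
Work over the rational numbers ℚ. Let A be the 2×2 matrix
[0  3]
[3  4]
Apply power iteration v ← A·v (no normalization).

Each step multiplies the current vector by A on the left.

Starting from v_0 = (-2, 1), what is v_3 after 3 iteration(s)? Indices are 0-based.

v_0 = (-2, 1).
v_1 = A·v_0 = (3, -2).
v_2 = A·v_1 = (-6, 1).
v_3 = A·v_2 = (3, -14).

v_3 = (3, -14)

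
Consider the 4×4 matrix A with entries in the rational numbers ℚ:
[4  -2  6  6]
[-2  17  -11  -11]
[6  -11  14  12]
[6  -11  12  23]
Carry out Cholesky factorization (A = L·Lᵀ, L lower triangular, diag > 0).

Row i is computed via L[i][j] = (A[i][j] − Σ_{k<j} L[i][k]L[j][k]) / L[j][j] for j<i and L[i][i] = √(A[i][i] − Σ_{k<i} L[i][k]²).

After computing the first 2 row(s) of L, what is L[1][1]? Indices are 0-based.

L[1][1] = 4

Step 1: L[0][0] = √(4) = 2.
  L[1][0] = (-2) / L[0][0] = -1.
Step 2: L[1][1] = √(16) = 4.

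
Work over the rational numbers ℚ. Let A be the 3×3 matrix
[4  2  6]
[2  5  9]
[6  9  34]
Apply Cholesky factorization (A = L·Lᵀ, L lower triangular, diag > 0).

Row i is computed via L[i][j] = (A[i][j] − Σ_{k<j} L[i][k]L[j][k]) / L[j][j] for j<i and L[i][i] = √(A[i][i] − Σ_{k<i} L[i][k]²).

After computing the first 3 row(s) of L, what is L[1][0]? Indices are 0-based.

L[1][0] = 1

Step 1: L[0][0] = √(4) = 2.
  L[1][0] = (2) / L[0][0] = 1.
Step 2: L[1][1] = √(4) = 2.
  L[2][0] = (6) / L[0][0] = 3.
  L[2][1] = (6) / L[1][1] = 3.
Step 3: L[2][2] = √(16) = 4.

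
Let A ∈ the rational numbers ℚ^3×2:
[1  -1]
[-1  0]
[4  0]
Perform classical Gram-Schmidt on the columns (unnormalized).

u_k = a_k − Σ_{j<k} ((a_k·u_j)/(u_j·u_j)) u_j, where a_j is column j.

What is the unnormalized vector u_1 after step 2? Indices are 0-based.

u_1 = (-17/18, -1/18, 2/9)

Step 1: u_0 = a_0 = (1, -1, 4).
Step 2: u_1 = a_1 − (-1/18)·u_0 = (-17/18, -1/18, 2/9).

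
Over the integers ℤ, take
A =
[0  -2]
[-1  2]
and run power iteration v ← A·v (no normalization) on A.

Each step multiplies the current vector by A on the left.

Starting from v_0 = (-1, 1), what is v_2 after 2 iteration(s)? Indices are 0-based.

v_2 = (-6, 8)

v_0 = (-1, 1).
v_1 = A·v_0 = (-2, 3).
v_2 = A·v_1 = (-6, 8).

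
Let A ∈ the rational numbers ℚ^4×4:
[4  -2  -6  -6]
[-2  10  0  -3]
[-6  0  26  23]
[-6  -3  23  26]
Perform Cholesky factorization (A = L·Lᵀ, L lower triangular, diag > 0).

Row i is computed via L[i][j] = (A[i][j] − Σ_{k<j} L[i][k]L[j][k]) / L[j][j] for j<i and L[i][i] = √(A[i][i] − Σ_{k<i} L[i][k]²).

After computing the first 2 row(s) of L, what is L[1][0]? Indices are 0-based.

L[1][0] = -1

Step 1: L[0][0] = √(4) = 2.
  L[1][0] = (-2) / L[0][0] = -1.
Step 2: L[1][1] = √(9) = 3.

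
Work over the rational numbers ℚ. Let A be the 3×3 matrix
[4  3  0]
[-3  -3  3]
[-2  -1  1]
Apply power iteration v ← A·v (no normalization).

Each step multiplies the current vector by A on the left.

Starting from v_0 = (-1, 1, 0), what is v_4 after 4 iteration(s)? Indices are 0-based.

v_0 = (-1, 1, 0).
v_1 = A·v_0 = (-1, 0, 1).
v_2 = A·v_1 = (-4, 6, 3).
v_3 = A·v_2 = (2, 3, 5).
v_4 = A·v_3 = (17, 0, -2).

v_4 = (17, 0, -2)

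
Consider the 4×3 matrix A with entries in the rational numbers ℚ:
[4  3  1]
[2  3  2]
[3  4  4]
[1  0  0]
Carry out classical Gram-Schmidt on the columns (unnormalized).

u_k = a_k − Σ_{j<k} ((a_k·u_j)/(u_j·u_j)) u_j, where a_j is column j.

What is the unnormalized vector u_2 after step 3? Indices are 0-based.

u_2 = (-5/12, -7/12, 3/4, 7/12)

Step 1: u_0 = a_0 = (4, 2, 3, 1).
Step 2: u_1 = a_1 − (1)·u_0 = (-1, 1, 1, -1).
Step 3: u_2 = a_2 − (2/3)·u_0 − (5/4)·u_1 = (-5/12, -7/12, 3/4, 7/12).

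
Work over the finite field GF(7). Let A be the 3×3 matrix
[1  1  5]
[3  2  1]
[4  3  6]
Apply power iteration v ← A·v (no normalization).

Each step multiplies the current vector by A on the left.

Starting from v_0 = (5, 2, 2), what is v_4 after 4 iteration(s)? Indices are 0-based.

v_4 = (6, 1, 0)

v_0 = (5, 2, 2).
v_1 = A·v_0 = (3, 0, 3).
v_2 = A·v_1 = (4, 5, 2).
v_3 = A·v_2 = (5, 3, 1).
v_4 = A·v_3 = (6, 1, 0).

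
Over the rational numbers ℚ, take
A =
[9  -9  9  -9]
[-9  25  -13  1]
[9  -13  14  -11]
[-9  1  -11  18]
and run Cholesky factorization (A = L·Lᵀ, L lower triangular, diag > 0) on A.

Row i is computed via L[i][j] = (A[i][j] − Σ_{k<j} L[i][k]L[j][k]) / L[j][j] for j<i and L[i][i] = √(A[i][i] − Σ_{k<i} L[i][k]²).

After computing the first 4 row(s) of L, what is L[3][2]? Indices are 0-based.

Step 1: L[0][0] = √(9) = 3.
  L[1][0] = (-9) / L[0][0] = -3.
Step 2: L[1][1] = √(16) = 4.
  L[2][0] = (9) / L[0][0] = 3.
  L[2][1] = (-4) / L[1][1] = -1.
Step 3: L[2][2] = √(4) = 2.
  L[3][0] = (-9) / L[0][0] = -3.
  L[3][1] = (-8) / L[1][1] = -2.
  L[3][2] = (-4) / L[2][2] = -2.
Step 4: L[3][3] = √(1) = 1.

L[3][2] = -2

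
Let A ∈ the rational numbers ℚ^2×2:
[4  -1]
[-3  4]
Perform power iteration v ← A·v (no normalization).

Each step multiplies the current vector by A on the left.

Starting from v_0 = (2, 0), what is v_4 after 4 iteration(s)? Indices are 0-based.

v_4 = (1106, -1824)

v_0 = (2, 0).
v_1 = A·v_0 = (8, -6).
v_2 = A·v_1 = (38, -48).
v_3 = A·v_2 = (200, -306).
v_4 = A·v_3 = (1106, -1824).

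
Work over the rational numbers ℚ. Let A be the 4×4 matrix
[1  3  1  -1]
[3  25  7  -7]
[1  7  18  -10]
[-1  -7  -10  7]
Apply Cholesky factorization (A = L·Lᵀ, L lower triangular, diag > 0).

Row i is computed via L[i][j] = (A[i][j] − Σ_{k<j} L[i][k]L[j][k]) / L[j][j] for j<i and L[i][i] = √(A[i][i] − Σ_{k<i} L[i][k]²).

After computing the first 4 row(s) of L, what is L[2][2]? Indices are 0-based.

L[2][2] = 4

Step 1: L[0][0] = √(1) = 1.
  L[1][0] = (3) / L[0][0] = 3.
Step 2: L[1][1] = √(16) = 4.
  L[2][0] = (1) / L[0][0] = 1.
  L[2][1] = (4) / L[1][1] = 1.
Step 3: L[2][2] = √(16) = 4.
  L[3][0] = (-1) / L[0][0] = -1.
  L[3][1] = (-4) / L[1][1] = -1.
  L[3][2] = (-8) / L[2][2] = -2.
Step 4: L[3][3] = √(1) = 1.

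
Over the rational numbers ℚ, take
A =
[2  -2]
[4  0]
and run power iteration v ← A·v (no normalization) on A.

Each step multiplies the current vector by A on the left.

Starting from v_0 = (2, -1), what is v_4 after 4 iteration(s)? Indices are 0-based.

v_0 = (2, -1).
v_1 = A·v_0 = (6, 8).
v_2 = A·v_1 = (-4, 24).
v_3 = A·v_2 = (-56, -16).
v_4 = A·v_3 = (-80, -224).

v_4 = (-80, -224)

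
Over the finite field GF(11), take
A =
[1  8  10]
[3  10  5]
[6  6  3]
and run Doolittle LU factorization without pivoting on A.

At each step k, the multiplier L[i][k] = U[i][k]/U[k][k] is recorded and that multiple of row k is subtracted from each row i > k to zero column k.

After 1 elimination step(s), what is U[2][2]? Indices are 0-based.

U[2][2] = 9

k=0: U[0][0]=1
  eliminate (1,0): mult=3, new row 1: (0, 8, 8); set L[1][0]=3
  eliminate (2,0): mult=6, new row 2: (0, 2, 9); set L[2][0]=6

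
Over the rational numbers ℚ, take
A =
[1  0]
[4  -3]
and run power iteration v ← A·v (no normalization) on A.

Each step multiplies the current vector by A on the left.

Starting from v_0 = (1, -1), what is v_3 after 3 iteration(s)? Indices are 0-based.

v_0 = (1, -1).
v_1 = A·v_0 = (1, 7).
v_2 = A·v_1 = (1, -17).
v_3 = A·v_2 = (1, 55).

v_3 = (1, 55)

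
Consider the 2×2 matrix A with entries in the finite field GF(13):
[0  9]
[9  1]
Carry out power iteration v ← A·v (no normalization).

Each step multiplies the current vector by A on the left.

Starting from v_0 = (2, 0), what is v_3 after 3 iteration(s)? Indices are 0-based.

v_3 = (6, 7)

v_0 = (2, 0).
v_1 = A·v_0 = (0, 5).
v_2 = A·v_1 = (6, 5).
v_3 = A·v_2 = (6, 7).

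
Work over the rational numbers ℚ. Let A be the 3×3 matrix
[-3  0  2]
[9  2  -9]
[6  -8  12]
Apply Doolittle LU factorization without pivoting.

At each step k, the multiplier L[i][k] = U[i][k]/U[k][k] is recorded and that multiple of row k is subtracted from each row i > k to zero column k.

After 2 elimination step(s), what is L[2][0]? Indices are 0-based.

L[2][0] = -2

k=0: U[0][0]=-3
  eliminate (1,0): mult=-3, new row 1: (0, 2, -3); set L[1][0]=-3
  eliminate (2,0): mult=-2, new row 2: (0, -8, 16); set L[2][0]=-2
k=1: U[1][1]=2
  eliminate (2,1): mult=-4, new row 2: (0, 0, 4); set L[2][1]=-4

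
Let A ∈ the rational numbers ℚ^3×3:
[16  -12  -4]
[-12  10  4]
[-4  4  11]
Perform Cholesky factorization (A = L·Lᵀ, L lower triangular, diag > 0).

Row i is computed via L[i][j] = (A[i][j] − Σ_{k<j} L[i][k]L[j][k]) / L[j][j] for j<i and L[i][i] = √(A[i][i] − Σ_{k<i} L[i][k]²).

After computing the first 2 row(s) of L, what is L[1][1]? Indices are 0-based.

Step 1: L[0][0] = √(16) = 4.
  L[1][0] = (-12) / L[0][0] = -3.
Step 2: L[1][1] = √(1) = 1.

L[1][1] = 1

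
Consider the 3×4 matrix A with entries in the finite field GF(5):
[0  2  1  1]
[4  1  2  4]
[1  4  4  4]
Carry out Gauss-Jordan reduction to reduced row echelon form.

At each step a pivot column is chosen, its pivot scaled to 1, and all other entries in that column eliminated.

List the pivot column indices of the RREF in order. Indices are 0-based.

pivot columns: 0, 1, 2

[1] R0 <-> R1
[1] R0 /= 4  ⇒  (1, 4, 3, 1)
     R2 -= 1·R0  ⇒  (0, 0, 1, 3)
[2] R1 /= 2  ⇒  (0, 1, 3, 3)
     R0 -= 4·R1  ⇒  (1, 0, 1, 4)
[3] R2 /= 1  ⇒  (0, 0, 1, 3)
     R0 -= 1·R2  ⇒  (1, 0, 0, 1)
     R1 -= 3·R2  ⇒  (0, 1, 0, 4)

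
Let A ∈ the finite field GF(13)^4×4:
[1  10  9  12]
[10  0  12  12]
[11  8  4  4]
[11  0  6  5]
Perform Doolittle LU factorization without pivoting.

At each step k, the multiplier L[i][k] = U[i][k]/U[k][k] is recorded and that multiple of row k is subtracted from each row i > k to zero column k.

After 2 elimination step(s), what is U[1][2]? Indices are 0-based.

k=0: U[0][0]=1
  eliminate (1,0): mult=10, new row 1: (0, 4, 0, 9); set L[1][0]=10
  eliminate (2,0): mult=11, new row 2: (0, 2, 9, 2); set L[2][0]=11
  eliminate (3,0): mult=11, new row 3: (0, 7, 11, 3); set L[3][0]=11
k=1: U[1][1]=4
  eliminate (2,1): mult=7, new row 2: (0, 0, 9, 4); set L[2][1]=7
  eliminate (3,1): mult=5, new row 3: (0, 0, 11, 10); set L[3][1]=5

U[1][2] = 0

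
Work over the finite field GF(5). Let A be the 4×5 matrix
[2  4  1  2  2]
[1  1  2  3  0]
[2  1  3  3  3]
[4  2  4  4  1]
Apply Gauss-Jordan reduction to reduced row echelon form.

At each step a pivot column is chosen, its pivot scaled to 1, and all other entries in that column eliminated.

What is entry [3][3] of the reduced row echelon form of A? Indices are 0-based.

pivot(0,0)=2: scale R0 → (1, 2, 3, 1, 1)
  clear (1,0): R1 −= (1)R0 → (0, 4, 4, 2, 4)
  clear (2,0): R2 −= (2)R0 → (0, 2, 2, 1, 1)
  clear (3,0): R3 −= (4)R0 → (0, 4, 2, 0, 2)
pivot(1,1)=4: scale R1 → (0, 1, 1, 3, 1)
  clear (0,1): R0 −= (2)R1 → (1, 0, 1, 0, 4)
  clear (2,1): R2 −= (2)R1 → (0, 0, 0, 0, 4)
  clear (3,1): R3 −= (4)R1 → (0, 0, 3, 3, 3)
pivot(2,2): swap R2↔R3
pivot(2,2)=3: scale R2 → (0, 0, 1, 1, 1)
  clear (0,2): R0 −= (1)R2 → (1, 0, 0, 4, 3)
  clear (1,2): R1 −= (1)R2 → (0, 1, 0, 2, 0)
col 3: no nonzero at/below row 3; advance.
pivot(3,4)=4: scale R3 → (0, 0, 0, 0, 1)
  clear (0,4): R0 −= (3)R3 → (1, 0, 0, 4, 0)
  clear (2,4): R2 −= (1)R3 → (0, 0, 1, 1, 0)

M[3][3] = 0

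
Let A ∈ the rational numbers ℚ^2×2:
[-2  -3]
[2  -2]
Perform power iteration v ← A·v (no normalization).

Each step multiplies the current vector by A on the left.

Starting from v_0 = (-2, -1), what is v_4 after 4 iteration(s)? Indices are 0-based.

v_0 = (-2, -1).
v_1 = A·v_0 = (7, -2).
v_2 = A·v_1 = (-8, 18).
v_3 = A·v_2 = (-38, -52).
v_4 = A·v_3 = (232, 28).

v_4 = (232, 28)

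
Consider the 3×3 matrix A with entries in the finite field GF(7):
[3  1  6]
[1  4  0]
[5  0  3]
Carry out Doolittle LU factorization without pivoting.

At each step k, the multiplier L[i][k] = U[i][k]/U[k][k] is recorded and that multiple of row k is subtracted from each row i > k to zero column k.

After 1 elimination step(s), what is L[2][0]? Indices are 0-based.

L[2][0] = 4

[col 0] pivot 3
  R1 -= 5*R0 → (0, 6, 5)  (L[1][0] := 5)
  R2 -= 4*R0 → (0, 3, 0)  (L[2][0] := 4)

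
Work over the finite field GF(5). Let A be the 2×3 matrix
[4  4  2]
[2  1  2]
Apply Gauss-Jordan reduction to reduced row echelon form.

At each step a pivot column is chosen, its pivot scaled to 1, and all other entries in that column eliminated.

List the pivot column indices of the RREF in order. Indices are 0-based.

step 1: normalize row 0 (÷4) = (1, 1, 3)
  row 1: subtract 2×row0 = (0, 4, 1)
step 2: normalize row 1 (÷4) = (0, 1, 4)
  row 0: subtract 1×row1 = (1, 0, 4)

pivot columns: 0, 1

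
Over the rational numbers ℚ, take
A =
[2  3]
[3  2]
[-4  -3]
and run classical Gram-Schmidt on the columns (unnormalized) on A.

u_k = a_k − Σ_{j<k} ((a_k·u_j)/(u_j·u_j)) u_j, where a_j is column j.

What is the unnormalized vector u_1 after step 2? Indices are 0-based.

u_1 = (39/29, -14/29, 9/29)

Step 1: u_0 = a_0 = (2, 3, -4).
Step 2: u_1 = a_1 − (24/29)·u_0 = (39/29, -14/29, 9/29).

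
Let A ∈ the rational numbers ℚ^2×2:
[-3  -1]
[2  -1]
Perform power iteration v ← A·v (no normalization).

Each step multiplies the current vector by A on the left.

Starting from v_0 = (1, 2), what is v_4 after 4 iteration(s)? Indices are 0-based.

v_0 = (1, 2).
v_1 = A·v_0 = (-5, 0).
v_2 = A·v_1 = (15, -10).
v_3 = A·v_2 = (-35, 40).
v_4 = A·v_3 = (65, -110).

v_4 = (65, -110)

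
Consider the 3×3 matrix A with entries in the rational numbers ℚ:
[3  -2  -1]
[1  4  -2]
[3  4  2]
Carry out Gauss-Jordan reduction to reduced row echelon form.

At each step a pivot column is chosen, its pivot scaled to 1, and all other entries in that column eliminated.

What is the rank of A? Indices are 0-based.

step 1: normalize row 0 (÷3) = (1, -2/3, -1/3)
  row 1: subtract 1×row0 = (0, 14/3, -5/3)
  row 2: subtract 3×row0 = (0, 6, 3)
step 2: normalize row 1 (÷14/3) = (0, 1, -5/14)
  row 0: subtract -2/3×row1 = (1, 0, -4/7)
  row 2: subtract 6×row1 = (0, 0, 36/7)
step 3: normalize row 2 (÷36/7) = (0, 0, 1)
  row 0: subtract -4/7×row2 = (1, 0, 0)
  row 1: subtract -5/14×row2 = (0, 1, 0)

rank = 3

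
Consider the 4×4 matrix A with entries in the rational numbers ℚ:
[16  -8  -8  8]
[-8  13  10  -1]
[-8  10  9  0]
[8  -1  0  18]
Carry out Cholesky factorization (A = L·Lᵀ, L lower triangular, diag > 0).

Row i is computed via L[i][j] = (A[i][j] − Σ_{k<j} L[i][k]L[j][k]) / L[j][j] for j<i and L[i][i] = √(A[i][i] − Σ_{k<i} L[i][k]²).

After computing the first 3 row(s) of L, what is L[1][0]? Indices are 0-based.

L[1][0] = -2

Step 1: L[0][0] = √(16) = 4.
  L[1][0] = (-8) / L[0][0] = -2.
Step 2: L[1][1] = √(9) = 3.
  L[2][0] = (-8) / L[0][0] = -2.
  L[2][1] = (6) / L[1][1] = 2.
Step 3: L[2][2] = √(1) = 1.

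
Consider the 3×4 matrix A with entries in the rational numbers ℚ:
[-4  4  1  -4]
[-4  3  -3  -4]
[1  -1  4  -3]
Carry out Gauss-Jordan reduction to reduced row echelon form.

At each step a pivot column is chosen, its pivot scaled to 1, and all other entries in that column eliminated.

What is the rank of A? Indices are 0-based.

step 1: normalize row 0 (÷-4) = (1, -1, -1/4, 1)
  row 1: subtract -4×row0 = (0, -1, -4, 0)
  row 2: subtract 1×row0 = (0, 0, 17/4, -4)
step 2: normalize row 1 (÷-1) = (0, 1, 4, 0)
  row 0: subtract -1×row1 = (1, 0, 15/4, 1)
step 3: normalize row 2 (÷17/4) = (0, 0, 1, -16/17)
  row 0: subtract 15/4×row2 = (1, 0, 0, 77/17)
  row 1: subtract 4×row2 = (0, 1, 0, 64/17)

rank = 3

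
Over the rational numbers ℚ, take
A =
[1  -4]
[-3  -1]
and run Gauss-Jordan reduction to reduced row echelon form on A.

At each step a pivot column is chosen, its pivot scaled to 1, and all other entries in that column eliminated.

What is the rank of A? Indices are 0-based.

rank = 2

step 1: normalize row 0 (÷1) = (1, -4)
  row 1: subtract -3×row0 = (0, -13)
step 2: normalize row 1 (÷-13) = (0, 1)
  row 0: subtract -4×row1 = (1, 0)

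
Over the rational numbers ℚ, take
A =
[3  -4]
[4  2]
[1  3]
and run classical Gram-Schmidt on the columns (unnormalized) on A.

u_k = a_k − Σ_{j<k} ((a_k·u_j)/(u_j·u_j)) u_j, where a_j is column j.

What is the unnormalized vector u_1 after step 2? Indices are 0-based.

u_1 = (-101/26, 28/13, 79/26)

Step 1: u_0 = a_0 = (3, 4, 1).
Step 2: u_1 = a_1 − (-1/26)·u_0 = (-101/26, 28/13, 79/26).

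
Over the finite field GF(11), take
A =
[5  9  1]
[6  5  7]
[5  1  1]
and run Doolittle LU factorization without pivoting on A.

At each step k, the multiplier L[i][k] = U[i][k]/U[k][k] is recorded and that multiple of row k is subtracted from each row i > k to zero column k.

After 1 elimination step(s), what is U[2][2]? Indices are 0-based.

[col 0] pivot 5
  R1 -= 10*R0 → (0, 3, 8)  (L[1][0] := 10)
  R2 -= 1*R0 → (0, 3, 0)  (L[2][0] := 1)

U[2][2] = 0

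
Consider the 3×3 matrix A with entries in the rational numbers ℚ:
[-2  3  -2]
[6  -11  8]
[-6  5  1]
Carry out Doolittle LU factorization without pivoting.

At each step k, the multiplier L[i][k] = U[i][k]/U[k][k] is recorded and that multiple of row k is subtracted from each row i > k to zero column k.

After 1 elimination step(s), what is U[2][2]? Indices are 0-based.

[col 0] pivot -2
  R1 -= -3*R0 → (0, -2, 2)  (L[1][0] := -3)
  R2 -= 3*R0 → (0, -4, 7)  (L[2][0] := 3)

U[2][2] = 7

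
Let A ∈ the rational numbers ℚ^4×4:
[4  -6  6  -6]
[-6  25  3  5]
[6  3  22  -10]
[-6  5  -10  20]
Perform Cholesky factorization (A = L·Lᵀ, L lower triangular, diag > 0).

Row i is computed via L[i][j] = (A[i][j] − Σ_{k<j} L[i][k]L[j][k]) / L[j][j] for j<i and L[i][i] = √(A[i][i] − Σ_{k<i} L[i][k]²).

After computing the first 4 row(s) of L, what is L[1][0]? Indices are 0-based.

Step 1: L[0][0] = √(4) = 2.
  L[1][0] = (-6) / L[0][0] = -3.
Step 2: L[1][1] = √(16) = 4.
  L[2][0] = (6) / L[0][0] = 3.
  L[2][1] = (12) / L[1][1] = 3.
Step 3: L[2][2] = √(4) = 2.
  L[3][0] = (-6) / L[0][0] = -3.
  L[3][1] = (-4) / L[1][1] = -1.
  L[3][2] = (2) / L[2][2] = 1.
Step 4: L[3][3] = √(9) = 3.

L[1][0] = -3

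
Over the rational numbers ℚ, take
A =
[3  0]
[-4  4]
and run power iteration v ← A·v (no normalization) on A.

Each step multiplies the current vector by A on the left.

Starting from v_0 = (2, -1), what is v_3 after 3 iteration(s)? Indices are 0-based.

v_3 = (54, -360)

v_0 = (2, -1).
v_1 = A·v_0 = (6, -12).
v_2 = A·v_1 = (18, -72).
v_3 = A·v_2 = (54, -360).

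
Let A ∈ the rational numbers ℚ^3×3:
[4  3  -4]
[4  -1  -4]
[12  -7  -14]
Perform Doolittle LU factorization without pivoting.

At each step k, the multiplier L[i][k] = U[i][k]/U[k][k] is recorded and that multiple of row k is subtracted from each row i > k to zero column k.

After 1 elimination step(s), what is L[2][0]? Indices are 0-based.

k=0: U[0][0]=4
  eliminate (1,0): mult=1, new row 1: (0, -4, 0); set L[1][0]=1
  eliminate (2,0): mult=3, new row 2: (0, -16, -2); set L[2][0]=3

L[2][0] = 3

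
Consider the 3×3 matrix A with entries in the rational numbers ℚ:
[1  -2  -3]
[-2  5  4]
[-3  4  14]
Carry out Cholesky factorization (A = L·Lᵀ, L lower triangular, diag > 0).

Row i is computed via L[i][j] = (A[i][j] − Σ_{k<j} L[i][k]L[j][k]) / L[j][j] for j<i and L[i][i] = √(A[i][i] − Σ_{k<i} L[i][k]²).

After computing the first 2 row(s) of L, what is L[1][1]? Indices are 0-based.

L[1][1] = 1

Step 1: L[0][0] = √(1) = 1.
  L[1][0] = (-2) / L[0][0] = -2.
Step 2: L[1][1] = √(1) = 1.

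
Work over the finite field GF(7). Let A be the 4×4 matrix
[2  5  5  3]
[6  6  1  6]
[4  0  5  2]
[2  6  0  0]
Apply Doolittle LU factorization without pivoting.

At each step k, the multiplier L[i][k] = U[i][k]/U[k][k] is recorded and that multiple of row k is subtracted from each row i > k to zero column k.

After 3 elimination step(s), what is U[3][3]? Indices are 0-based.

U[3][3] = 2

k=0: U[0][0]=2
  eliminate (1,0): mult=3, new row 1: (0, 5, 0, 4); set L[1][0]=3
  eliminate (2,0): mult=2, new row 2: (0, 4, 2, 3); set L[2][0]=2
  eliminate (3,0): mult=1, new row 3: (0, 1, 2, 4); set L[3][0]=1
k=1: U[1][1]=5
  eliminate (2,1): mult=5, new row 2: (0, 0, 2, 4); set L[2][1]=5
  eliminate (3,1): mult=3, new row 3: (0, 0, 2, 6); set L[3][1]=3
k=2: U[2][2]=2
  eliminate (3,2): mult=1, new row 3: (0, 0, 0, 2); set L[3][2]=1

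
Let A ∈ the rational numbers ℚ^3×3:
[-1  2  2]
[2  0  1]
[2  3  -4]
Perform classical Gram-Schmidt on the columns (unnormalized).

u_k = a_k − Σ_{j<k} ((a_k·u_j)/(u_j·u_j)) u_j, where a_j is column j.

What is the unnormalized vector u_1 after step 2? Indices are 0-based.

u_1 = (22/9, -8/9, 19/9)

Step 1: u_0 = a_0 = (-1, 2, 2).
Step 2: u_1 = a_1 − (4/9)·u_0 = (22/9, -8/9, 19/9).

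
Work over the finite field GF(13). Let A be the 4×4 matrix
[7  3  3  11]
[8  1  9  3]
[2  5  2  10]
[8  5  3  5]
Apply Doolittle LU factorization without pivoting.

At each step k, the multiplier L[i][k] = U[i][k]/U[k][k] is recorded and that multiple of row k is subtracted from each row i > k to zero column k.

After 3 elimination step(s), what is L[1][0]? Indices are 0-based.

[col 0] pivot 7
  R1 -= 3*R0 → (0, 5, 0, 9)  (L[1][0] := 3)
  R2 -= 4*R0 → (0, 6, 3, 5)  (L[2][0] := 4)
  R3 -= 3*R0 → (0, 9, 7, 11)  (L[3][0] := 3)
[col 1] pivot 5
  R2 -= 9*R1 → (0, 0, 3, 2)  (L[2][1] := 9)
  R3 -= 7*R1 → (0, 0, 7, 0)  (L[3][1] := 7)
[col 2] pivot 3
  R3 -= 11*R2 → (0, 0, 0, 4)  (L[3][2] := 11)

L[1][0] = 3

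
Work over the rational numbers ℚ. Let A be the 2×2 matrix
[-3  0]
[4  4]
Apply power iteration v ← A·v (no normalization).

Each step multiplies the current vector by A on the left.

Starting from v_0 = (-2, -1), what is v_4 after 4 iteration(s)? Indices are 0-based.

v_4 = (-162, -456)

v_0 = (-2, -1).
v_1 = A·v_0 = (6, -12).
v_2 = A·v_1 = (-18, -24).
v_3 = A·v_2 = (54, -168).
v_4 = A·v_3 = (-162, -456).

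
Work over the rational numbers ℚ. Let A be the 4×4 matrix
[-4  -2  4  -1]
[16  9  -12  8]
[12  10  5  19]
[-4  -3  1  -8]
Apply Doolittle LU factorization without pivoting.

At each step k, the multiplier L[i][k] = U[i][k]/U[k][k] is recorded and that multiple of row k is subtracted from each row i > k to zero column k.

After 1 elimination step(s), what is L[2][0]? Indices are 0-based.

Step 1: pivot at (0,0) is -4.
  row1 ← row1 − (-4)·row0  ⇒  L[1][0]=-4, U row1=(0, 1, 4, 4)
  row2 ← row2 − (-3)·row0  ⇒  L[2][0]=-3, U row2=(0, 4, 17, 16)
  row3 ← row3 − (1)·row0  ⇒  L[3][0]=1, U row3=(0, -1, -3, -7)

L[2][0] = -3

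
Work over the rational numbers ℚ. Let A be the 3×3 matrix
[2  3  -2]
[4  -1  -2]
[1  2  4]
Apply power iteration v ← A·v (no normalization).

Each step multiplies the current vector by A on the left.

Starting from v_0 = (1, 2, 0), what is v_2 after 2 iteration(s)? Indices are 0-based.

v_2 = (12, 20, 32)

v_0 = (1, 2, 0).
v_1 = A·v_0 = (8, 2, 5).
v_2 = A·v_1 = (12, 20, 32).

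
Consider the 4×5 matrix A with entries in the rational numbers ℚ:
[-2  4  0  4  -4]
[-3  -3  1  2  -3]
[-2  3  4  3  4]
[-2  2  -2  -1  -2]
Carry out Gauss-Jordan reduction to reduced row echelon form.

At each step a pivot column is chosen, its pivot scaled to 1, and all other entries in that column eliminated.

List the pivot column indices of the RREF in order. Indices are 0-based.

pivot(0,0)=-2: scale R0 → (1, -2, 0, -2, 2)
  clear (1,0): R1 −= (-3)R0 → (0, -9, 1, -4, 3)
  clear (2,0): R2 −= (-2)R0 → (0, -1, 4, -1, 8)
  clear (3,0): R3 −= (-2)R0 → (0, -2, -2, -5, 2)
pivot(1,1)=-9: scale R1 → (0, 1, -1/9, 4/9, -1/3)
  clear (0,1): R0 −= (-2)R1 → (1, 0, -2/9, -10/9, 4/3)
  clear (2,1): R2 −= (-1)R1 → (0, 0, 35/9, -5/9, 23/3)
  clear (3,1): R3 −= (-2)R1 → (0, 0, -20/9, -37/9, 4/3)
pivot(2,2)=35/9: scale R2 → (0, 0, 1, -1/7, 69/35)
  clear (0,2): R0 −= (-2/9)R2 → (1, 0, 0, -8/7, 62/35)
  clear (1,2): R1 −= (-1/9)R2 → (0, 1, 0, 3/7, -4/35)
  clear (3,2): R3 −= (-20/9)R2 → (0, 0, 0, -31/7, 40/7)
pivot(3,3)=-31/7: scale R3 → (0, 0, 0, 1, -40/31)
  clear (0,3): R0 −= (-8/7)R3 → (1, 0, 0, 0, 46/155)
  clear (1,3): R1 −= (3/7)R3 → (0, 1, 0, 0, 68/155)
  clear (2,3): R2 −= (-1/7)R3 → (0, 0, 1, 0, 277/155)

pivot columns: 0, 1, 2, 3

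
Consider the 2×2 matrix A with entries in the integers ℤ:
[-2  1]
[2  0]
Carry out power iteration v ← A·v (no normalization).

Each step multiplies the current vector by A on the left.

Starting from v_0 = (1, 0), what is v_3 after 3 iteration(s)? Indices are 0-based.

v_3 = (-16, 12)

v_0 = (1, 0).
v_1 = A·v_0 = (-2, 2).
v_2 = A·v_1 = (6, -4).
v_3 = A·v_2 = (-16, 12).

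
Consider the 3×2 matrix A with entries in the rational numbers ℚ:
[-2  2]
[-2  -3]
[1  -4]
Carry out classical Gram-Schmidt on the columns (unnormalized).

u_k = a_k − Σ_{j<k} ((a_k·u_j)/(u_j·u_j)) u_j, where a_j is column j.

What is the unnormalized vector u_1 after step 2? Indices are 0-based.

Step 1: u_0 = a_0 = (-2, -2, 1).
Step 2: u_1 = a_1 − (-2/9)·u_0 = (14/9, -31/9, -34/9).

u_1 = (14/9, -31/9, -34/9)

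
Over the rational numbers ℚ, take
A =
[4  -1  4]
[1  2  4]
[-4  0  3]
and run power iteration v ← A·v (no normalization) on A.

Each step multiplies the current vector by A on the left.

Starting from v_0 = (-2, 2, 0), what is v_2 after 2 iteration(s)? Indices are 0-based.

v_2 = (-10, 26, 64)

v_0 = (-2, 2, 0).
v_1 = A·v_0 = (-10, 2, 8).
v_2 = A·v_1 = (-10, 26, 64).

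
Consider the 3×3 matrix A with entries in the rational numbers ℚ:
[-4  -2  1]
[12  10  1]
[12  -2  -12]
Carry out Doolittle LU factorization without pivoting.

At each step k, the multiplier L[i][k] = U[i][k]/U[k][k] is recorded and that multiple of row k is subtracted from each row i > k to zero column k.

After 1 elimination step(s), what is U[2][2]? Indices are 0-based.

Step 1: pivot at (0,0) is -4.
  row1 ← row1 − (-3)·row0  ⇒  L[1][0]=-3, U row1=(0, 4, 4)
  row2 ← row2 − (-3)·row0  ⇒  L[2][0]=-3, U row2=(0, -8, -9)

U[2][2] = -9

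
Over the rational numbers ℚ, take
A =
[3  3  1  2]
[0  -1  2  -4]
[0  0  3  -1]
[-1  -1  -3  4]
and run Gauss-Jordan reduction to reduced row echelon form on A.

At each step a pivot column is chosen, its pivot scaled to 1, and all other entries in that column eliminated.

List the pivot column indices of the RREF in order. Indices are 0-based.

pivot columns: 0, 1, 2, 3

[1] R0 /= 3  ⇒  (1, 1, 1/3, 2/3)
     R3 -= -1·R0  ⇒  (0, 0, -8/3, 14/3)
[2] R1 /= -1  ⇒  (0, 1, -2, 4)
     R0 -= 1·R1  ⇒  (1, 0, 7/3, -10/3)
[3] R2 /= 3  ⇒  (0, 0, 1, -1/3)
     R0 -= 7/3·R2  ⇒  (1, 0, 0, -23/9)
     R1 -= -2·R2  ⇒  (0, 1, 0, 10/3)
     R3 -= -8/3·R2  ⇒  (0, 0, 0, 34/9)
[4] R3 /= 34/9  ⇒  (0, 0, 0, 1)
     R0 -= -23/9·R3  ⇒  (1, 0, 0, 0)
     R1 -= 10/3·R3  ⇒  (0, 1, 0, 0)
     R2 -= -1/3·R3  ⇒  (0, 0, 1, 0)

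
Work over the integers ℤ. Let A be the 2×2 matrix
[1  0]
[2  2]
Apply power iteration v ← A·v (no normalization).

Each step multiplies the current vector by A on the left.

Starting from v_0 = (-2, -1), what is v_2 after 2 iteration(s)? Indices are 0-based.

v_0 = (-2, -1).
v_1 = A·v_0 = (-2, -6).
v_2 = A·v_1 = (-2, -16).

v_2 = (-2, -16)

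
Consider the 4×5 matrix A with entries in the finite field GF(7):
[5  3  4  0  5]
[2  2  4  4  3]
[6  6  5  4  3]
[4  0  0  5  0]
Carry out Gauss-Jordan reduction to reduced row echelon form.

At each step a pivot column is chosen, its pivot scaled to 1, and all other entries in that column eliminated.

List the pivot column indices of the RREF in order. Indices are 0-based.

[1] R0 /= 5  ⇒  (1, 2, 5, 0, 1)
     R1 -= 2·R0  ⇒  (0, 5, 1, 4, 1)
     R2 -= 6·R0  ⇒  (0, 1, 3, 4, 4)
     R3 -= 4·R0  ⇒  (0, 6, 1, 5, 3)
[2] R1 /= 5  ⇒  (0, 1, 3, 5, 3)
     R0 -= 2·R1  ⇒  (1, 0, 6, 4, 2)
     R2 -= 1·R1  ⇒  (0, 0, 0, 6, 1)
     R3 -= 6·R1  ⇒  (0, 0, 4, 3, 6)
[3] R2 <-> R3
[3] R2 /= 4  ⇒  (0, 0, 1, 6, 5)
     R0 -= 6·R2  ⇒  (1, 0, 0, 3, 0)
     R1 -= 3·R2  ⇒  (0, 1, 0, 1, 2)
[4] R3 /= 6  ⇒  (0, 0, 0, 1, 6)
     R0 -= 3·R3  ⇒  (1, 0, 0, 0, 3)
     R1 -= 1·R3  ⇒  (0, 1, 0, 0, 3)
     R2 -= 6·R3  ⇒  (0, 0, 1, 0, 4)

pivot columns: 0, 1, 2, 3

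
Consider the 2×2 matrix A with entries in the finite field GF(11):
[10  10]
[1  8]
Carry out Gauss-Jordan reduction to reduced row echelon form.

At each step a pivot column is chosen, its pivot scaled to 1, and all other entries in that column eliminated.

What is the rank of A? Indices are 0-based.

rank = 2

pivot(0,0)=10: scale R0 → (1, 1)
  clear (1,0): R1 −= (1)R0 → (0, 7)
pivot(1,1)=7: scale R1 → (0, 1)
  clear (0,1): R0 −= (1)R1 → (1, 0)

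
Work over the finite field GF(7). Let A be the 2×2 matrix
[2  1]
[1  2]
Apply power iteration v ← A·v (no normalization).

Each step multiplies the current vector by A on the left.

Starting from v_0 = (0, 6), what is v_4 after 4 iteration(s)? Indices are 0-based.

v_0 = (0, 6).
v_1 = A·v_0 = (6, 5).
v_2 = A·v_1 = (3, 2).
v_3 = A·v_2 = (1, 0).
v_4 = A·v_3 = (2, 1).

v_4 = (2, 1)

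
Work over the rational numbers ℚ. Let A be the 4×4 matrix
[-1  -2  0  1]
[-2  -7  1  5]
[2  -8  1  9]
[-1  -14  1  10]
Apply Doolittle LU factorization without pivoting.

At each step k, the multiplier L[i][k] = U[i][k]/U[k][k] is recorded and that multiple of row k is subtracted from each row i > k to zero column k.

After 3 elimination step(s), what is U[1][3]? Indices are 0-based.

U[1][3] = 3

k=0: U[0][0]=-1
  eliminate (1,0): mult=2, new row 1: (0, -3, 1, 3); set L[1][0]=2
  eliminate (2,0): mult=-2, new row 2: (0, -12, 1, 11); set L[2][0]=-2
  eliminate (3,0): mult=1, new row 3: (0, -12, 1, 9); set L[3][0]=1
k=1: U[1][1]=-3
  eliminate (2,1): mult=4, new row 2: (0, 0, -3, -1); set L[2][1]=4
  eliminate (3,1): mult=4, new row 3: (0, 0, -3, -3); set L[3][1]=4
k=2: U[2][2]=-3
  eliminate (3,2): mult=1, new row 3: (0, 0, 0, -2); set L[3][2]=1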